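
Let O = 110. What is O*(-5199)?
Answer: -571890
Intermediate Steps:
O*(-5199) = 110*(-5199) = -571890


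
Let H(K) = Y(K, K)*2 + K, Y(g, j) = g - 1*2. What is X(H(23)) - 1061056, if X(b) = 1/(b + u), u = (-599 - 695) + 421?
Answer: -857333249/808 ≈ -1.0611e+6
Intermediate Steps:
Y(g, j) = -2 + g (Y(g, j) = g - 2 = -2 + g)
H(K) = -4 + 3*K (H(K) = (-2 + K)*2 + K = (-4 + 2*K) + K = -4 + 3*K)
u = -873 (u = -1294 + 421 = -873)
X(b) = 1/(-873 + b) (X(b) = 1/(b - 873) = 1/(-873 + b))
X(H(23)) - 1061056 = 1/(-873 + (-4 + 3*23)) - 1061056 = 1/(-873 + (-4 + 69)) - 1061056 = 1/(-873 + 65) - 1061056 = 1/(-808) - 1061056 = -1/808 - 1061056 = -857333249/808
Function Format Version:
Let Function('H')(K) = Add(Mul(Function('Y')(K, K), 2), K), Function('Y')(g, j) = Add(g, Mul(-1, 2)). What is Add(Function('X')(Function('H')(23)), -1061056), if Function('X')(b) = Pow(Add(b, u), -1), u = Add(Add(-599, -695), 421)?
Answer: Rational(-857333249, 808) ≈ -1.0611e+6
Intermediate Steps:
Function('Y')(g, j) = Add(-2, g) (Function('Y')(g, j) = Add(g, -2) = Add(-2, g))
Function('H')(K) = Add(-4, Mul(3, K)) (Function('H')(K) = Add(Mul(Add(-2, K), 2), K) = Add(Add(-4, Mul(2, K)), K) = Add(-4, Mul(3, K)))
u = -873 (u = Add(-1294, 421) = -873)
Function('X')(b) = Pow(Add(-873, b), -1) (Function('X')(b) = Pow(Add(b, -873), -1) = Pow(Add(-873, b), -1))
Add(Function('X')(Function('H')(23)), -1061056) = Add(Pow(Add(-873, Add(-4, Mul(3, 23))), -1), -1061056) = Add(Pow(Add(-873, Add(-4, 69)), -1), -1061056) = Add(Pow(Add(-873, 65), -1), -1061056) = Add(Pow(-808, -1), -1061056) = Add(Rational(-1, 808), -1061056) = Rational(-857333249, 808)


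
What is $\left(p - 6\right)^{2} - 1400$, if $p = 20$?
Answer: $-1204$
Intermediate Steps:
$\left(p - 6\right)^{2} - 1400 = \left(20 - 6\right)^{2} - 1400 = 14^{2} - 1400 = 196 - 1400 = -1204$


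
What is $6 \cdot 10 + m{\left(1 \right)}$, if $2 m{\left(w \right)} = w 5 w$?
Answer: $\frac{125}{2} \approx 62.5$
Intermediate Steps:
$m{\left(w \right)} = \frac{5 w^{2}}{2}$ ($m{\left(w \right)} = \frac{w 5 w}{2} = \frac{5 w w}{2} = \frac{5 w^{2}}{2}$)
$6 \cdot 10 + m{\left(1 \right)} = 6 \cdot 10 + \frac{5 \cdot 1^{2}}{2} = 60 + \frac{5}{2} \cdot 1 = 60 + \frac{5}{2} = \frac{125}{2}$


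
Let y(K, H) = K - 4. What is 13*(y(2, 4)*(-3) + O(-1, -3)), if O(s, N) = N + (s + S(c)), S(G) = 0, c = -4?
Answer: 26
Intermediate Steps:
y(K, H) = -4 + K
O(s, N) = N + s (O(s, N) = N + (s + 0) = N + s)
13*(y(2, 4)*(-3) + O(-1, -3)) = 13*((-4 + 2)*(-3) + (-3 - 1)) = 13*(-2*(-3) - 4) = 13*(6 - 4) = 13*2 = 26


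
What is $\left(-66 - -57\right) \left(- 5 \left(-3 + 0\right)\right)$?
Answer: $-135$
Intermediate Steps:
$\left(-66 - -57\right) \left(- 5 \left(-3 + 0\right)\right) = \left(-66 + 57\right) \left(\left(-5\right) \left(-3\right)\right) = \left(-9\right) 15 = -135$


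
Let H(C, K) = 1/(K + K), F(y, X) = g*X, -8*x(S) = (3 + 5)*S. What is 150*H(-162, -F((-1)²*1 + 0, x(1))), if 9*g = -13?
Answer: -675/13 ≈ -51.923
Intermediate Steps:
x(S) = -S (x(S) = -(3 + 5)*S/8 = -S)
g = -13/9 (g = (⅑)*(-13) = -13/9 ≈ -1.4444)
F(y, X) = -13*X/9
H(C, K) = 1/(2*K)
150*H(-162, -F((-1)²*1 + 0, x(1))) = 150*(1/(2*((-(-13)*(-1*1)/9)))) = 150*(1/(2*((-(-13)*(-1)/9)))) = 150*(1/(2*((-1*13/9)))) = 150*(1/(2*(-13/9))) = 150*((½)*(-9/13)) = 150*(-9/26) = -675/13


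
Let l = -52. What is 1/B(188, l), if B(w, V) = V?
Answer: -1/52 ≈ -0.019231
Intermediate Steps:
1/B(188, l) = 1/(-52) = -1/52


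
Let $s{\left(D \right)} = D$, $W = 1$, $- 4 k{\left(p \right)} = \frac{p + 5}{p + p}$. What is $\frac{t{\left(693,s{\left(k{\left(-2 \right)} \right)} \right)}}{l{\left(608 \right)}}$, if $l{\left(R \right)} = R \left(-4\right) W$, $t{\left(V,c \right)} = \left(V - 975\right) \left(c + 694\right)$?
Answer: $\frac{1566087}{19456} \approx 80.494$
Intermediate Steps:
$k{\left(p \right)} = - \frac{5 + p}{8 p}$ ($k{\left(p \right)} = - \frac{\left(p + 5\right) \frac{1}{p + p}}{4} = - \frac{\left(5 + p\right) \frac{1}{2 p}}{4} = - \frac{\frac{1}{2} \frac{1}{p} \left(5 + p\right)}{4} = - \frac{5 + p}{8 p}$)
$t{\left(V,c \right)} = \left(-975 + V\right) \left(694 + c\right)$
$l{\left(R \right)} = - 4 R$ ($l{\left(R \right)} = R \left(-4\right) 1 = - 4 R 1 = - 4 R$)
$\frac{t{\left(693,s{\left(k{\left(-2 \right)} \right)} \right)}}{l{\left(608 \right)}} = \frac{-676650 - 975 \frac{-5 - -2}{8 \left(-2\right)} + 694 \cdot 693 + 693 \frac{-5 - -2}{8 \left(-2\right)}}{\left(-4\right) 608} = \frac{-676650 - 975 \cdot \frac{1}{8} \left(- \frac{1}{2}\right) \left(-5 + 2\right) + 480942 + 693 \cdot \frac{1}{8} \left(- \frac{1}{2}\right) \left(-5 + 2\right)}{-2432} = \left(-676650 - 975 \cdot \frac{1}{8} \left(- \frac{1}{2}\right) \left(-3\right) + 480942 + 693 \cdot \frac{1}{8} \left(- \frac{1}{2}\right) \left(-3\right)\right) \left(- \frac{1}{2432}\right) = \left(-676650 - \frac{2925}{16} + 480942 + 693 \cdot \frac{3}{16}\right) \left(- \frac{1}{2432}\right) = \left(-676650 - \frac{2925}{16} + 480942 + \frac{2079}{16}\right) \left(- \frac{1}{2432}\right) = \left(- \frac{1566087}{8}\right) \left(- \frac{1}{2432}\right) = \frac{1566087}{19456}$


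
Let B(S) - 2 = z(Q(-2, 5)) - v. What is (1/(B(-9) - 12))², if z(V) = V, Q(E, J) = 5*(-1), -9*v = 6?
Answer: 9/1849 ≈ 0.0048675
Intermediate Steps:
v = -⅔ (v = -⅑*6 = -⅔ ≈ -0.66667)
Q(E, J) = -5
B(S) = -7/3 (B(S) = 2 + (-5 - 1*(-⅔)) = 2 + (-5 + ⅔) = 2 - 13/3 = -7/3)
(1/(B(-9) - 12))² = (1/(-7/3 - 12))² = (1/(-43/3))² = (-3/43)² = 9/1849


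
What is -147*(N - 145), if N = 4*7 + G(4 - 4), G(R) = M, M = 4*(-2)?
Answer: 18375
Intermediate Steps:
M = -8
G(R) = -8
N = 20 (N = 4*7 - 8 = 28 - 8 = 20)
-147*(N - 145) = -147*(20 - 145) = -147*(-125) = 18375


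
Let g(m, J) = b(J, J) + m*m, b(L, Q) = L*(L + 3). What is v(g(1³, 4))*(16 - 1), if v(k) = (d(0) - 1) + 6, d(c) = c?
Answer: 75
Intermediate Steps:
b(L, Q) = L*(3 + L)
g(m, J) = m² + J*(3 + J) (g(m, J) = J*(3 + J) + m*m = J*(3 + J) + m² = m² + J*(3 + J))
v(k) = 5 (v(k) = (0 - 1) + 6 = -1 + 6 = 5)
v(g(1³, 4))*(16 - 1) = 5*(16 - 1) = 5*15 = 75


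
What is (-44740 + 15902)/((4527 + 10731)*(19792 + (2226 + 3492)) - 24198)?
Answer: -14419/194603691 ≈ -7.4094e-5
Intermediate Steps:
(-44740 + 15902)/((4527 + 10731)*(19792 + (2226 + 3492)) - 24198) = -28838/(15258*(19792 + 5718) - 24198) = -28838/(15258*25510 - 24198) = -28838/(389231580 - 24198) = -28838/389207382 = -28838*1/389207382 = -14419/194603691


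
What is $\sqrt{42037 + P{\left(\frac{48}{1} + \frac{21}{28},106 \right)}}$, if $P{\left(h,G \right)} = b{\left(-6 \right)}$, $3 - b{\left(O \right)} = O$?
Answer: $\sqrt{42046} \approx 205.05$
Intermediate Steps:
$b{\left(O \right)} = 3 - O$
$P{\left(h,G \right)} = 9$ ($P{\left(h,G \right)} = 3 - -6 = 3 + 6 = 9$)
$\sqrt{42037 + P{\left(\frac{48}{1} + \frac{21}{28},106 \right)}} = \sqrt{42037 + 9} = \sqrt{42046}$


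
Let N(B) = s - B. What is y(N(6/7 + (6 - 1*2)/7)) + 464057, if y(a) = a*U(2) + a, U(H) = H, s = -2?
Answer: 3248327/7 ≈ 4.6405e+5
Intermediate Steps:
N(B) = -2 - B
y(a) = 3*a (y(a) = a*2 + a = 2*a + a = 3*a)
y(N(6/7 + (6 - 1*2)/7)) + 464057 = 3*(-2 - (6/7 + (6 - 1*2)/7)) + 464057 = 3*(-2 - (6*(1/7) + (6 - 2)*(1/7))) + 464057 = 3*(-2 - (6/7 + 4*(1/7))) + 464057 = 3*(-2 - (6/7 + 4/7)) + 464057 = 3*(-2 - 1*10/7) + 464057 = 3*(-2 - 10/7) + 464057 = 3*(-24/7) + 464057 = -72/7 + 464057 = 3248327/7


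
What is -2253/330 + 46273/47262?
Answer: -7600933/1299705 ≈ -5.8482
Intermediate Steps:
-2253/330 + 46273/47262 = -2253*1/330 + 46273*(1/47262) = -751/110 + 46273/47262 = -7600933/1299705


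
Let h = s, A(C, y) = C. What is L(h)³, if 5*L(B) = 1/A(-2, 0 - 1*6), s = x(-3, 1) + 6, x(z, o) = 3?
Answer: -1/1000 ≈ -0.0010000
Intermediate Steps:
s = 9 (s = 3 + 6 = 9)
h = 9
L(B) = -⅒ (L(B) = (⅕)/(-2) = (⅕)*(-½) = -⅒)
L(h)³ = (-⅒)³ = -1/1000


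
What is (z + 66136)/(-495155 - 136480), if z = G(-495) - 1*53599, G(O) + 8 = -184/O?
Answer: -6202039/312659325 ≈ -0.019836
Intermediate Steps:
G(O) = -8 - 184/O
z = -26535281/495 (z = (-8 - 184/(-495)) - 1*53599 = (-8 - 184*(-1/495)) - 53599 = (-8 + 184/495) - 53599 = -3776/495 - 53599 = -26535281/495 ≈ -53607.)
(z + 66136)/(-495155 - 136480) = (-26535281/495 + 66136)/(-495155 - 136480) = (6202039/495)/(-631635) = (6202039/495)*(-1/631635) = -6202039/312659325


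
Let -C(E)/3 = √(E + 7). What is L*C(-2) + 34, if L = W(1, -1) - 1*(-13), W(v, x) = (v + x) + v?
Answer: 34 - 42*√5 ≈ -59.915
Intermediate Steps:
W(v, x) = x + 2*v
C(E) = -3*√(7 + E) (C(E) = -3*√(E + 7) = -3*√(7 + E))
L = 14 (L = (-1 + 2*1) - 1*(-13) = (-1 + 2) + 13 = 1 + 13 = 14)
L*C(-2) + 34 = 14*(-3*√(7 - 2)) + 34 = 14*(-3*√5) + 34 = -42*√5 + 34 = 34 - 42*√5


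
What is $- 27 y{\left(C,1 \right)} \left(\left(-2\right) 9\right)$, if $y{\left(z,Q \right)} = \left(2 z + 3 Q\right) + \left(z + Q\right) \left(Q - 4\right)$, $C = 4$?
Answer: $-1944$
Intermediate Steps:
$y{\left(z,Q \right)} = 2 z + 3 Q + \left(-4 + Q\right) \left(Q + z\right)$ ($y{\left(z,Q \right)} = \left(2 z + 3 Q\right) + \left(Q + z\right) \left(-4 + Q\right) = \left(2 z + 3 Q\right) + \left(-4 + Q\right) \left(Q + z\right) = 2 z + 3 Q + \left(-4 + Q\right) \left(Q + z\right)$)
$- 27 y{\left(C,1 \right)} \left(\left(-2\right) 9\right) = - 27 \left(1^{2} - 1 - 8 + 1 \cdot 4\right) \left(\left(-2\right) 9\right) = - 27 \left(1 - 1 - 8 + 4\right) \left(-18\right) = - 27 \left(\left(-4\right) \left(-18\right)\right) = \left(-27\right) 72 = -1944$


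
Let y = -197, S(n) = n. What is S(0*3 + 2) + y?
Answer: -195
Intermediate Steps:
S(0*3 + 2) + y = (0*3 + 2) - 197 = (0 + 2) - 197 = 2 - 197 = -195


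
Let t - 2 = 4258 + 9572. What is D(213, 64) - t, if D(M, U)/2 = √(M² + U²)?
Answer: -13832 + 2*√49465 ≈ -13387.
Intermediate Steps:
t = 13832 (t = 2 + (4258 + 9572) = 2 + 13830 = 13832)
D(M, U) = 2*√(M² + U²)
D(213, 64) - t = 2*√(213² + 64²) - 1*13832 = 2*√(45369 + 4096) - 13832 = 2*√49465 - 13832 = -13832 + 2*√49465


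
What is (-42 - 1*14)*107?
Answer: -5992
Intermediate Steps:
(-42 - 1*14)*107 = (-42 - 14)*107 = -56*107 = -5992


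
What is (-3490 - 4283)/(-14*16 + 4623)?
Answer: -7773/4399 ≈ -1.7670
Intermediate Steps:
(-3490 - 4283)/(-14*16 + 4623) = -7773/(-224 + 4623) = -7773/4399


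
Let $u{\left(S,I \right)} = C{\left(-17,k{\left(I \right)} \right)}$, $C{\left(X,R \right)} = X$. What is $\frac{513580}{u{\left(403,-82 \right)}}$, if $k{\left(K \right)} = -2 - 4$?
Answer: $- \frac{513580}{17} \approx -30211.0$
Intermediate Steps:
$k{\left(K \right)} = -6$
$u{\left(S,I \right)} = -17$
$\frac{513580}{u{\left(403,-82 \right)}} = \frac{513580}{-17} = 513580 \left(- \frac{1}{17}\right) = - \frac{513580}{17}$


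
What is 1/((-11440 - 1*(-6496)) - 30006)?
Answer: -1/34950 ≈ -2.8612e-5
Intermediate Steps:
1/((-11440 - 1*(-6496)) - 30006) = 1/((-11440 + 6496) - 30006) = 1/(-4944 - 30006) = 1/(-34950) = -1/34950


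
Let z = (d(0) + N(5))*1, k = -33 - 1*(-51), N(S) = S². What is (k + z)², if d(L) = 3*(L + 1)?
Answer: 2116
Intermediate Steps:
d(L) = 3 + 3*L (d(L) = 3*(1 + L) = 3 + 3*L)
k = 18 (k = -33 + 51 = 18)
z = 28 (z = ((3 + 3*0) + 5²)*1 = ((3 + 0) + 25)*1 = (3 + 25)*1 = 28*1 = 28)
(k + z)² = (18 + 28)² = 46² = 2116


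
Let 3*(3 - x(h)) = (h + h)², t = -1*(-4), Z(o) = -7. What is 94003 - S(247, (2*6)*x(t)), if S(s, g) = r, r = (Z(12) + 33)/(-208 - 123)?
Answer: 31115019/331 ≈ 94003.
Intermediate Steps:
t = 4
x(h) = 3 - 4*h²/3 (x(h) = 3 - (h + h)²/3 = 3 - 4*h²/3)
r = -26/331 (r = (-7 + 33)/(-208 - 123) = 26/(-331) = 26*(-1/331) = -26/331 ≈ -0.078550)
S(s, g) = -26/331
94003 - S(247, (2*6)*x(t)) = 94003 - 1*(-26/331) = 94003 + 26/331 = 31115019/331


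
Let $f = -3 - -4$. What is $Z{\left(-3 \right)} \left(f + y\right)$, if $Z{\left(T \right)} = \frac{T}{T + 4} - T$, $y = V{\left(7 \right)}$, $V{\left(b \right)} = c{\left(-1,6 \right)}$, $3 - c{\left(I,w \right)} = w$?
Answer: $0$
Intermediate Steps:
$c{\left(I,w \right)} = 3 - w$
$V{\left(b \right)} = -3$ ($V{\left(b \right)} = 3 - 6 = -3$)
$y = -3$
$f = 1$ ($f = -3 + 4 = 1$)
$Z{\left(T \right)} = - T + \frac{T}{4 + T}$ ($Z{\left(T \right)} = \frac{T}{4 + T} - T = - T + \frac{T}{4 + T}$)
$Z{\left(-3 \right)} \left(f + y\right) = \left(-1\right) \left(-3\right) \frac{1}{4 - 3} \left(3 - 3\right) \left(1 - 3\right) = \left(-1\right) \left(-3\right) 1^{-1} \cdot 0 \left(-2\right) = \left(-1\right) \left(-3\right) 1 \cdot 0 \left(-2\right) = 0 \left(-2\right) = 0$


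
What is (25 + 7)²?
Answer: 1024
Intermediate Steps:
(25 + 7)² = 32² = 1024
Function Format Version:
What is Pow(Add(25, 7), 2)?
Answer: 1024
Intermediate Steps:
Pow(Add(25, 7), 2) = Pow(32, 2) = 1024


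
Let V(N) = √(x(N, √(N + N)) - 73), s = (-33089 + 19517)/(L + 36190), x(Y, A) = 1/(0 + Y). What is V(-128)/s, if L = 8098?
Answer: -692*I*√18690/3393 ≈ -27.882*I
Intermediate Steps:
x(Y, A) = 1/Y
s = -3393/11072 (s = (-33089 + 19517)/(8098 + 36190) = -13572/44288 = -13572*1/44288 = -3393/11072 ≈ -0.30645)
V(N) = √(-73 + 1/N) (V(N) = √(1/N - 73) = √(-73 + 1/N))
V(-128)/s = √(-73 + 1/(-128))/(-3393/11072) = √(-73 - 1/128)*(-11072/3393) = √(-9345/128)*(-11072/3393) = (I*√18690/16)*(-11072/3393) = -692*I*√18690/3393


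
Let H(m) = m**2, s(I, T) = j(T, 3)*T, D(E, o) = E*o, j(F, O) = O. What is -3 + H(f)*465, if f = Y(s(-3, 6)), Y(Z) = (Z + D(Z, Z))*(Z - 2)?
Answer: 13923394557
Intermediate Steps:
s(I, T) = 3*T
Y(Z) = (-2 + Z)*(Z + Z**2) (Y(Z) = (Z + Z*Z)*(Z - 2) = (Z + Z**2)*(-2 + Z) = (-2 + Z)*(Z + Z**2))
f = 5472 (f = (3*6)*(-2 + (3*6)**2 - 3*6) = 18*(-2 + 18**2 - 1*18) = 18*(-2 + 324 - 18) = 18*304 = 5472)
-3 + H(f)*465 = -3 + 5472**2*465 = -3 + 29942784*465 = -3 + 13923394560 = 13923394557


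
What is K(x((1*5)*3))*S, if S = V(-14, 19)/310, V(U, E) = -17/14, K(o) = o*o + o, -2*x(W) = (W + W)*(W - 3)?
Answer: -27387/217 ≈ -126.21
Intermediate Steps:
x(W) = -W*(-3 + W) (x(W) = -(W + W)*(W - 3)/2 = -2*W*(-3 + W)/2 = -W*(-3 + W))
K(o) = o + o**2 (K(o) = o**2 + o = o + o**2)
V(U, E) = -17/14 (V(U, E) = -17*1/14 = -17/14)
S = -17/4340 (S = -17/14/310 = -17/14*1/310 = -17/4340 ≈ -0.0039171)
K(x((1*5)*3))*S = ((((1*5)*3)*(3 - 1*5*3))*(1 + ((1*5)*3)*(3 - 1*5*3)))*(-17/4340) = (((5*3)*(3 - 5*3))*(1 + (5*3)*(3 - 5*3)))*(-17/4340) = ((15*(3 - 1*15))*(1 + 15*(3 - 1*15)))*(-17/4340) = ((15*(3 - 15))*(1 + 15*(3 - 15)))*(-17/4340) = ((15*(-12))*(1 + 15*(-12)))*(-17/4340) = -180*(1 - 180)*(-17/4340) = -180*(-179)*(-17/4340) = 32220*(-17/4340) = -27387/217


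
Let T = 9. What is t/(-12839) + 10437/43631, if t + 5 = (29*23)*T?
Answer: -18242585/80025487 ≈ -0.22796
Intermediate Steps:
t = 5998 (t = -5 + (29*23)*9 = -5 + 667*9 = -5 + 6003 = 5998)
t/(-12839) + 10437/43631 = 5998/(-12839) + 10437/43631 = 5998*(-1/12839) + 10437*(1/43631) = -5998/12839 + 1491/6233 = -18242585/80025487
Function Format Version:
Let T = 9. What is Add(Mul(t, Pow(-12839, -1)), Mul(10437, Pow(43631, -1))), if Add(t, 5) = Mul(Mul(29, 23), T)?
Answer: Rational(-18242585, 80025487) ≈ -0.22796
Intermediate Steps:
t = 5998 (t = Add(-5, Mul(Mul(29, 23), 9)) = Add(-5, Mul(667, 9)) = Add(-5, 6003) = 5998)
Add(Mul(t, Pow(-12839, -1)), Mul(10437, Pow(43631, -1))) = Add(Mul(5998, Pow(-12839, -1)), Mul(10437, Pow(43631, -1))) = Add(Mul(5998, Rational(-1, 12839)), Mul(10437, Rational(1, 43631))) = Add(Rational(-5998, 12839), Rational(1491, 6233)) = Rational(-18242585, 80025487)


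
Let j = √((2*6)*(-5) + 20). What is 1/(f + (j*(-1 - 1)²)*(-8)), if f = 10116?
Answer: 2529/25593604 + 4*I*√10/6398401 ≈ 9.8814e-5 + 1.9769e-6*I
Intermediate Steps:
j = 2*I*√10 (j = √(12*(-5) + 20) = √(-60 + 20) = √(-40) = 2*I*√10 ≈ 6.3246*I)
1/(f + (j*(-1 - 1)²)*(-8)) = 1/(10116 + ((2*I*√10)*(-1 - 1)²)*(-8)) = 1/(10116 + ((2*I*√10)*(-2)²)*(-8)) = 1/(10116 + ((2*I*√10)*4)*(-8)) = 1/(10116 + (8*I*√10)*(-8)) = 1/(10116 - 64*I*√10)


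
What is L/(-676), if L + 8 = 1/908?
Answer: 7263/613808 ≈ 0.011833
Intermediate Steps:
L = -7263/908 (L = -8 + 1/908 = -7263/908 ≈ -7.9989)
L/(-676) = -7263/908/(-676) = -7263/908*(-1/676) = 7263/613808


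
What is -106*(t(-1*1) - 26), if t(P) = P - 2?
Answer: 3074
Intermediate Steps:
t(P) = -2 + P
-106*(t(-1*1) - 26) = -106*((-2 - 1*1) - 26) = -106*((-2 - 1) - 26) = -106*(-3 - 26) = -106*(-29) = 3074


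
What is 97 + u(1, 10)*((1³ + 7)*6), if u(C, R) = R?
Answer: 577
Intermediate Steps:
97 + u(1, 10)*((1³ + 7)*6) = 97 + 10*((1³ + 7)*6) = 97 + 10*((1 + 7)*6) = 97 + 10*(8*6) = 97 + 10*48 = 97 + 480 = 577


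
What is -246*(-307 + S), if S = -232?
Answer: 132594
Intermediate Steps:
-246*(-307 + S) = -246*(-307 - 232) = -246*(-539) = 132594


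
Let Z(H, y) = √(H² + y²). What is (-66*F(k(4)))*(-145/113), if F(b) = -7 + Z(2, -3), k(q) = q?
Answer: -66990/113 + 9570*√13/113 ≈ -287.48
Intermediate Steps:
F(b) = -7 + √13 (F(b) = -7 + √(2² + (-3)²) = -7 + √(4 + 9) = -7 + √13)
(-66*F(k(4)))*(-145/113) = (-66*(-7 + √13))*(-145/113) = (462 - 66*√13)*(-145*1/113) = (462 - 66*√13)*(-145/113) = -66990/113 + 9570*√13/113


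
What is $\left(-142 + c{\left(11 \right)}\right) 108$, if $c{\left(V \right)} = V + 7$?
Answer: $-13392$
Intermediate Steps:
$c{\left(V \right)} = 7 + V$
$\left(-142 + c{\left(11 \right)}\right) 108 = \left(-142 + \left(7 + 11\right)\right) 108 = \left(-142 + 18\right) 108 = \left(-124\right) 108 = -13392$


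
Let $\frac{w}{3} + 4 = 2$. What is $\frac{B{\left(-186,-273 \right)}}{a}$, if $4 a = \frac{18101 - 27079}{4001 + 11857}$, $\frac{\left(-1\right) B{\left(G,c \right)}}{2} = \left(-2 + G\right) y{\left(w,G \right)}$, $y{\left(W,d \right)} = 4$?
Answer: $- \frac{47700864}{4489} \approx -10626.0$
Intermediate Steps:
$w = -6$ ($w = -12 + 3 \cdot 2 = -12 + 6 = -6$)
$B{\left(G,c \right)} = 16 - 8 G$ ($B{\left(G,c \right)} = - 2 \left(-2 + G\right) 4 = - 2 \left(-8 + 4 G\right) = 16 - 8 G$)
$a = - \frac{4489}{31716}$ ($a = \frac{\left(18101 - 27079\right) \frac{1}{4001 + 11857}}{4} = \frac{\left(-8978\right) \frac{1}{15858}}{4} = \frac{1}{4} \left(- \frac{4489}{7929}\right) = - \frac{4489}{31716} \approx -0.14154$)
$\frac{B{\left(-186,-273 \right)}}{a} = \frac{16 - -1488}{- \frac{4489}{31716}} = \left(16 + 1488\right) \left(- \frac{31716}{4489}\right) = 1504 \left(- \frac{31716}{4489}\right) = - \frac{47700864}{4489}$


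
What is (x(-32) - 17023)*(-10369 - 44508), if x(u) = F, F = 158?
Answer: 925500605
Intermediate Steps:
x(u) = 158
(x(-32) - 17023)*(-10369 - 44508) = (158 - 17023)*(-10369 - 44508) = -16865*(-54877) = 925500605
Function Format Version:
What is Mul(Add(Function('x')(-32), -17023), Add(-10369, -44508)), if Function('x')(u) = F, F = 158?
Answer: 925500605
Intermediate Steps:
Function('x')(u) = 158
Mul(Add(Function('x')(-32), -17023), Add(-10369, -44508)) = Mul(Add(158, -17023), Add(-10369, -44508)) = Mul(-16865, -54877) = 925500605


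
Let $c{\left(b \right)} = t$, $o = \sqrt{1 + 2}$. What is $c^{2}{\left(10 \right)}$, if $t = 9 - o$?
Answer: $\left(9 - \sqrt{3}\right)^{2} \approx 52.823$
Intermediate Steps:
$o = \sqrt{3} \approx 1.732$
$t = 9 - \sqrt{3} \approx 7.268$
$c{\left(b \right)} = 9 - \sqrt{3}$
$c^{2}{\left(10 \right)} = \left(9 - \sqrt{3}\right)^{2}$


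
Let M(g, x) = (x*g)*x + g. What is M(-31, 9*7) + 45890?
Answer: -77180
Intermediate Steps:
M(g, x) = g + g*x**2 (M(g, x) = (g*x)*x + g = g*x**2 + g = g + g*x**2)
M(-31, 9*7) + 45890 = -31*(1 + (9*7)**2) + 45890 = -31*(1 + 63**2) + 45890 = -31*(1 + 3969) + 45890 = -31*3970 + 45890 = -123070 + 45890 = -77180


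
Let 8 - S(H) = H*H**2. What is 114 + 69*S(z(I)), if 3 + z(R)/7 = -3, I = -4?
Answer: 5112738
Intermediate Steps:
z(R) = -42 (z(R) = -21 + 7*(-3) = -21 - 21 = -42)
S(H) = 8 - H**3 (S(H) = 8 - H*H**2 = 8 - H**3)
114 + 69*S(z(I)) = 114 + 69*(8 - 1*(-42)**3) = 114 + 69*(8 - 1*(-74088)) = 114 + 69*(8 + 74088) = 114 + 69*74096 = 114 + 5112624 = 5112738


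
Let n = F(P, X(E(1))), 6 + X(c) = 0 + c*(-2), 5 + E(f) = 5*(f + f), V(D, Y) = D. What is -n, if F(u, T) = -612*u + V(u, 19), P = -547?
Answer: -334217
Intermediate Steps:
E(f) = -5 + 10*f (E(f) = -5 + 5*(f + f) = -5 + 5*(2*f) = -5 + 10*f)
X(c) = -6 - 2*c (X(c) = -6 + (0 + c*(-2)) = -6 + (0 - 2*c) = -6 - 2*c)
F(u, T) = -611*u (F(u, T) = -612*u + u = -611*u)
n = 334217 (n = -611*(-547) = 334217)
-n = -1*334217 = -334217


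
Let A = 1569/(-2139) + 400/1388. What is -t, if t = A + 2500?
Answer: -618417319/247411 ≈ -2499.6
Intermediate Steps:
A = -110181/247411 (A = 1569*(-1/2139) + 400*(1/1388) = -523/713 + 100/347 = -110181/247411 ≈ -0.44534)
t = 618417319/247411 (t = -110181/247411 + 2500 = 618417319/247411 ≈ 2499.6)
-t = -1*618417319/247411 = -618417319/247411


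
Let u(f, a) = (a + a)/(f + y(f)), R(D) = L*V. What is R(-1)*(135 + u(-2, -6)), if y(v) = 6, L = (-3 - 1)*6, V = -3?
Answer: 9504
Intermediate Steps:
L = -24 (L = -4*6 = -24)
R(D) = 72 (R(D) = -24*(-3) = 72)
u(f, a) = 2*a/(6 + f) (u(f, a) = (a + a)/(f + 6) = (2*a)/(6 + f) = 2*a/(6 + f))
R(-1)*(135 + u(-2, -6)) = 72*(135 + 2*(-6)/(6 - 2)) = 72*(135 + 2*(-6)/4) = 72*(135 + 2*(-6)*(¼)) = 72*(135 - 3) = 72*132 = 9504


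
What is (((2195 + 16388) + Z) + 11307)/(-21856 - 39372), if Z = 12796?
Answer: -21343/30614 ≈ -0.69716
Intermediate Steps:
(((2195 + 16388) + Z) + 11307)/(-21856 - 39372) = (((2195 + 16388) + 12796) + 11307)/(-21856 - 39372) = ((18583 + 12796) + 11307)/(-61228) = (31379 + 11307)*(-1/61228) = 42686*(-1/61228) = -21343/30614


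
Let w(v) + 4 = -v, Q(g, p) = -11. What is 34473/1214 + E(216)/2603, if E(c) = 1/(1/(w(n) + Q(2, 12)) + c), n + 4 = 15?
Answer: 503852056249/17743635830 ≈ 28.396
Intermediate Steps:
n = 11 (n = -4 + 15 = 11)
w(v) = -4 - v
E(c) = 1/(-1/26 + c) (E(c) = 1/(1/((-4 - 1*11) - 11) + c) = 1/(1/((-4 - 11) - 11) + c) = 1/(1/(-15 - 11) + c) = 1/(1/(-26) + c) = 1/(-1/26 + c))
34473/1214 + E(216)/2603 = 34473/1214 + (26/(-1 + 26*216))/2603 = 34473*(1/1214) + (26/(-1 + 5616))*(1/2603) = 34473/1214 + (26/5615)*(1/2603) = 34473/1214 + 26/14615845 = 503852056249/17743635830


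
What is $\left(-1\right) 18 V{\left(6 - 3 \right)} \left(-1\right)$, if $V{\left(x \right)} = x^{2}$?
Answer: $162$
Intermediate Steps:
$\left(-1\right) 18 V{\left(6 - 3 \right)} \left(-1\right) = \left(-1\right) 18 \left(6 - 3\right)^{2} \left(-1\right) = - 18 \cdot 3^{2} \left(-1\right) = \left(-18\right) 9 \left(-1\right) = \left(-162\right) \left(-1\right) = 162$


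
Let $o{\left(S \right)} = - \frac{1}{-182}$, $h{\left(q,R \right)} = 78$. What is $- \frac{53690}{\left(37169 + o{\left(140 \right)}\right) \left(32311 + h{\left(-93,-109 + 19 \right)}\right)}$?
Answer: $- \frac{199420}{4471505699} \approx -4.4598 \cdot 10^{-5}$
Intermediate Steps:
$o{\left(S \right)} = \frac{1}{182}$ ($o{\left(S \right)} = \left(-1\right) \left(- \frac{1}{182}\right) = \frac{1}{182}$)
$- \frac{53690}{\left(37169 + o{\left(140 \right)}\right) \left(32311 + h{\left(-93,-109 + 19 \right)}\right)} = - \frac{53690}{\left(37169 + \frac{1}{182}\right) \left(32311 + 78\right)} = - \frac{53690}{\frac{6764759}{182} \cdot 32389} = - \frac{53690}{\frac{31300539893}{26}} = \left(-53690\right) \frac{26}{31300539893} = - \frac{199420}{4471505699}$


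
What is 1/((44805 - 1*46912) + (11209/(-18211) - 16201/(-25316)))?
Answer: -461029676/971378257965 ≈ -0.00047461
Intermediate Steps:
1/((44805 - 1*46912) + (11209/(-18211) - 16201/(-25316))) = 1/((44805 - 46912) + (11209*(-1/18211) - 16201*(-1/25316))) = 1/(-2107 + (-11209/18211 + 16201/25316)) = 1/(-2107 + 11269367/461029676) = 1/(-971378257965/461029676) = -461029676/971378257965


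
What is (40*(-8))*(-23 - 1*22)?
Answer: 14400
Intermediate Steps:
(40*(-8))*(-23 - 1*22) = -320*(-23 - 22) = -320*(-45) = 14400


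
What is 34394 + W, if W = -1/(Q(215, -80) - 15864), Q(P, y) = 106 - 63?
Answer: 544147475/15821 ≈ 34394.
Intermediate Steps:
Q(P, y) = 43
W = 1/15821 (W = -1/(43 - 15864) = -1/(-15821) = -1*(-1/15821) = 1/15821 ≈ 6.3207e-5)
34394 + W = 34394 + 1/15821 = 544147475/15821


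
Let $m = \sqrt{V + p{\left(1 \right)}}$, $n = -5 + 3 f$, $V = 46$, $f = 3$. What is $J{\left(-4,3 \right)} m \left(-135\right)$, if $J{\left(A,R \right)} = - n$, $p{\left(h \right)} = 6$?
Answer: $1080 \sqrt{13} \approx 3894.0$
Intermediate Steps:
$n = 4$ ($n = -5 + 3 \cdot 3 = -5 + 9 = 4$)
$J{\left(A,R \right)} = -4$ ($J{\left(A,R \right)} = \left(-1\right) 4 = -4$)
$m = 2 \sqrt{13}$ ($m = \sqrt{46 + 6} = \sqrt{52} = 2 \sqrt{13} \approx 7.2111$)
$J{\left(-4,3 \right)} m \left(-135\right) = - 4 \cdot 2 \sqrt{13} \left(-135\right) = - 8 \sqrt{13} \left(-135\right) = 1080 \sqrt{13}$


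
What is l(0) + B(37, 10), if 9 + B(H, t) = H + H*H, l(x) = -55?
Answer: 1342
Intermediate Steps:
B(H, t) = -9 + H + H**2 (B(H, t) = -9 + (H + H*H) = -9 + (H + H**2) = -9 + H + H**2)
l(0) + B(37, 10) = -55 + (-9 + 37 + 37**2) = -55 + (-9 + 37 + 1369) = -55 + 1397 = 1342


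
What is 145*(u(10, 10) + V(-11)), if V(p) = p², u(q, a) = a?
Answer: 18995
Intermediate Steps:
145*(u(10, 10) + V(-11)) = 145*(10 + (-11)²) = 145*(10 + 121) = 145*131 = 18995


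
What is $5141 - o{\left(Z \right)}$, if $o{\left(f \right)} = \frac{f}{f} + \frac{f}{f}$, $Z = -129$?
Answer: $5139$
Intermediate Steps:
$o{\left(f \right)} = 2$ ($o{\left(f \right)} = 1 + 1 = 2$)
$5141 - o{\left(Z \right)} = 5141 - 2 = 5139$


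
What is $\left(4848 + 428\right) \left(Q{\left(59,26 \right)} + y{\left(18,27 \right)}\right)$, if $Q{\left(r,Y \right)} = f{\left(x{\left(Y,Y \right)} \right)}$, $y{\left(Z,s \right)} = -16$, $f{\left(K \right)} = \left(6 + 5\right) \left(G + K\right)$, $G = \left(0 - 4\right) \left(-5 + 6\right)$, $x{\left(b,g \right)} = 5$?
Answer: $-26380$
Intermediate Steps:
$G = -4$ ($G = \left(-4\right) 1 = -4$)
$f{\left(K \right)} = -44 + 11 K$ ($f{\left(K \right)} = \left(6 + 5\right) \left(-4 + K\right) = 11 \left(-4 + K\right) = -44 + 11 K$)
$Q{\left(r,Y \right)} = 11$ ($Q{\left(r,Y \right)} = -44 + 11 \cdot 5 = -44 + 55 = 11$)
$\left(4848 + 428\right) \left(Q{\left(59,26 \right)} + y{\left(18,27 \right)}\right) = \left(4848 + 428\right) \left(11 - 16\right) = 5276 \left(-5\right) = -26380$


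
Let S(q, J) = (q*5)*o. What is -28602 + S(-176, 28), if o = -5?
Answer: -24202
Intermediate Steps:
S(q, J) = -25*q (S(q, J) = (q*5)*(-5) = (5*q)*(-5) = -25*q)
-28602 + S(-176, 28) = -28602 - 25*(-176) = -28602 + 4400 = -24202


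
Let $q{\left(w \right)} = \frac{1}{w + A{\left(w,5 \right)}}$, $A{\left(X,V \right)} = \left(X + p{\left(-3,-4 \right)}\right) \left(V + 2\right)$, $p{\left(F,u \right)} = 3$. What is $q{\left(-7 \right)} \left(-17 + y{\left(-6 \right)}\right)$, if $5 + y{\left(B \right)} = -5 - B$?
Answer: $\frac{3}{5} \approx 0.6$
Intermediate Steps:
$y{\left(B \right)} = -10 - B$ ($y{\left(B \right)} = -5 - \left(5 + B\right) = -10 - B$)
$A{\left(X,V \right)} = \left(2 + V\right) \left(3 + X\right)$ ($A{\left(X,V \right)} = \left(X + 3\right) \left(V + 2\right) = \left(3 + X\right) \left(2 + V\right) = \left(2 + V\right) \left(3 + X\right)$)
$q{\left(w \right)} = \frac{1}{21 + 8 w}$ ($q{\left(w \right)} = \frac{1}{w + \left(6 + 2 w + 3 \cdot 5 + 5 w\right)} = \frac{1}{w + \left(6 + 2 w + 15 + 5 w\right)} = \frac{1}{w + \left(21 + 7 w\right)} = \frac{1}{21 + 8 w}$)
$q{\left(-7 \right)} \left(-17 + y{\left(-6 \right)}\right) = \frac{-17 - 4}{21 + 8 \left(-7\right)} = \frac{-17 + \left(-10 + 6\right)}{21 - 56} = \frac{-17 - 4}{-35} = \left(- \frac{1}{35}\right) \left(-21\right) = \frac{3}{5}$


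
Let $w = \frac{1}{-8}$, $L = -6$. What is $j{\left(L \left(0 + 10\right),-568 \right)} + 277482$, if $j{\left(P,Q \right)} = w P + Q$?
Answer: $\frac{553843}{2} \approx 2.7692 \cdot 10^{5}$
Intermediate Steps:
$w = - \frac{1}{8} \approx -0.125$
$j{\left(P,Q \right)} = Q - \frac{P}{8}$ ($j{\left(P,Q \right)} = - \frac{P}{8} + Q = Q - \frac{P}{8}$)
$j{\left(L \left(0 + 10\right),-568 \right)} + 277482 = \left(-568 - \frac{\left(-6\right) \left(0 + 10\right)}{8}\right) + 277482 = \left(-568 - \frac{\left(-6\right) 10}{8}\right) + 277482 = \left(-568 - - \frac{15}{2}\right) + 277482 = \left(-568 + \frac{15}{2}\right) + 277482 = - \frac{1121}{2} + 277482 = \frac{553843}{2}$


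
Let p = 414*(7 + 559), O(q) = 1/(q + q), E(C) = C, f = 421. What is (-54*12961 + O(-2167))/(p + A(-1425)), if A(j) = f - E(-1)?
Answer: -3033340597/1017389164 ≈ -2.9815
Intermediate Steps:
A(j) = 422 (A(j) = 421 - 1*(-1) = 421 + 1 = 422)
O(q) = 1/(2*q)
p = 234324 (p = 414*566 = 234324)
(-54*12961 + O(-2167))/(p + A(-1425)) = (-54*12961 + (1/2)/(-2167))/(234324 + 422) = (-699894 + (1/2)*(-1/2167))/234746 = (-699894 - 1/4334)*(1/234746) = -3033340597/4334*1/234746 = -3033340597/1017389164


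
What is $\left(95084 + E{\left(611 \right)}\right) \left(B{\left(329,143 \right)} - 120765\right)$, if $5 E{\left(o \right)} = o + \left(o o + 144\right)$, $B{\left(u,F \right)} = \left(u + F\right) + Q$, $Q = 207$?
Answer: $- \frac{102012576656}{5} \approx -2.0403 \cdot 10^{10}$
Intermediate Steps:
$B{\left(u,F \right)} = 207 + F + u$ ($B{\left(u,F \right)} = \left(u + F\right) + 207 = \left(F + u\right) + 207 = 207 + F + u$)
$E{\left(o \right)} = \frac{144}{5} + \frac{o}{5} + \frac{o^{2}}{5}$ ($E{\left(o \right)} = \frac{o + \left(o o + 144\right)}{5} = \frac{o + \left(o^{2} + 144\right)}{5} = \frac{o + \left(144 + o^{2}\right)}{5} = \frac{144 + o + o^{2}}{5} = \frac{144}{5} + \frac{o}{5} + \frac{o^{2}}{5}$)
$\left(95084 + E{\left(611 \right)}\right) \left(B{\left(329,143 \right)} - 120765\right) = \left(95084 + \left(\frac{144}{5} + \frac{1}{5} \cdot 611 + \frac{611^{2}}{5}\right)\right) \left(\left(207 + 143 + 329\right) - 120765\right) = \left(95084 + \left(\frac{144}{5} + \frac{611}{5} + \frac{1}{5} \cdot 373321\right)\right) \left(679 - 120765\right) = \left(95084 + \left(\frac{144}{5} + \frac{611}{5} + \frac{373321}{5}\right)\right) \left(-120086\right) = \left(95084 + \frac{374076}{5}\right) \left(-120086\right) = \frac{849496}{5} \left(-120086\right) = - \frac{102012576656}{5}$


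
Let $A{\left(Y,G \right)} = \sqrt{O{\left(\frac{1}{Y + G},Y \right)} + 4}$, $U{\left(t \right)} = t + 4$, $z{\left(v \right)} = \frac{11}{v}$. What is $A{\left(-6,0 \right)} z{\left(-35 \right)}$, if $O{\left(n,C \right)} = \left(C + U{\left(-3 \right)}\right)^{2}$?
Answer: $- \frac{11 \sqrt{29}}{35} \approx -1.6925$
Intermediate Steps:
$U{\left(t \right)} = 4 + t$
$O{\left(n,C \right)} = \left(1 + C\right)^{2}$ ($O{\left(n,C \right)} = \left(C + \left(4 - 3\right)\right)^{2} = \left(C + 1\right)^{2} = \left(1 + C\right)^{2}$)
$A{\left(Y,G \right)} = \sqrt{4 + \left(1 + Y\right)^{2}}$ ($A{\left(Y,G \right)} = \sqrt{\left(1 + Y\right)^{2} + 4} = \sqrt{4 + \left(1 + Y\right)^{2}}$)
$A{\left(-6,0 \right)} z{\left(-35 \right)} = \sqrt{4 + \left(1 - 6\right)^{2}} \frac{11}{-35} = \sqrt{4 + \left(-5\right)^{2}} \cdot 11 \left(- \frac{1}{35}\right) = \sqrt{4 + 25} \left(- \frac{11}{35}\right) = \sqrt{29} \left(- \frac{11}{35}\right) = - \frac{11 \sqrt{29}}{35}$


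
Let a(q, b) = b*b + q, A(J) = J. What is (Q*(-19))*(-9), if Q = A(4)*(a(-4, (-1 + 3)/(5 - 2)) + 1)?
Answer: -1748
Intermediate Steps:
a(q, b) = q + b² (a(q, b) = b² + q = q + b²)
Q = -92/9 (Q = 4*((-4 + ((-1 + 3)/(5 - 2))²) + 1) = 4*((-4 + (2/3)²) + 1) = 4*((-4 + (2*(⅓))²) + 1) = 4*((-4 + (⅔)²) + 1) = 4*((-4 + 4/9) + 1) = 4*(-32/9 + 1) = 4*(-23/9) = -92/9 ≈ -10.222)
(Q*(-19))*(-9) = -92/9*(-19)*(-9) = (1748/9)*(-9) = -1748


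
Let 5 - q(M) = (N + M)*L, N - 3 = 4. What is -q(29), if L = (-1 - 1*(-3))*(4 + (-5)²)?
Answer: 2083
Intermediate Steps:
N = 7 (N = 3 + 4 = 7)
L = 58 (L = (-1 + 3)*(4 + 25) = 2*29 = 58)
q(M) = -401 - 58*M (q(M) = 5 - (7 + M)*58 = 5 - (406 + 58*M) = 5 + (-406 - 58*M) = -401 - 58*M)
-q(29) = -(-401 - 58*29) = -(-401 - 1682) = -1*(-2083) = 2083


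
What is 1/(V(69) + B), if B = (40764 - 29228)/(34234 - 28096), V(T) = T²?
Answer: 3069/14617277 ≈ 0.00020996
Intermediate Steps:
B = 5768/3069 (B = 11536/6138 = 11536*(1/6138) = 5768/3069 ≈ 1.8794)
1/(V(69) + B) = 1/(69² + 5768/3069) = 1/(4761 + 5768/3069) = 1/(14617277/3069) = 3069/14617277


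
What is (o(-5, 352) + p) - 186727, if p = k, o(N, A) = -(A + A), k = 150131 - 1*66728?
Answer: -104028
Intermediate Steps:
k = 83403 (k = 150131 - 66728 = 83403)
o(N, A) = -2*A
p = 83403
(o(-5, 352) + p) - 186727 = (-2*352 + 83403) - 186727 = (-704 + 83403) - 186727 = 82699 - 186727 = -104028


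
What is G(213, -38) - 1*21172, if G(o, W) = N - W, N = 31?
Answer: -21103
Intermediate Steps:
G(o, W) = 31 - W
G(213, -38) - 1*21172 = (31 - 1*(-38)) - 1*21172 = (31 + 38) - 21172 = 69 - 21172 = -21103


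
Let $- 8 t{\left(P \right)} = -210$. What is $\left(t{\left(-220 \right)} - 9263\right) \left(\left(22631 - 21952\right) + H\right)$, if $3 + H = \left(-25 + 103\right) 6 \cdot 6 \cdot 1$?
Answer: $-32180837$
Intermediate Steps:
$t{\left(P \right)} = \frac{105}{4}$ ($t{\left(P \right)} = \left(- \frac{1}{8}\right) \left(-210\right) = \frac{105}{4}$)
$H = 2805$ ($H = -3 + \left(-25 + 103\right) 6 \cdot 6 \cdot 1 = -3 + 78 \cdot 36 \cdot 1 = -3 + 78 \cdot 36 = -3 + 2808 = 2805$)
$\left(t{\left(-220 \right)} - 9263\right) \left(\left(22631 - 21952\right) + H\right) = \left(\frac{105}{4} - 9263\right) \left(\left(22631 - 21952\right) + 2805\right) = - \frac{36947 \left(\left(22631 - 21952\right) + 2805\right)}{4} = - \frac{36947 \left(679 + 2805\right)}{4} = \left(- \frac{36947}{4}\right) 3484 = -32180837$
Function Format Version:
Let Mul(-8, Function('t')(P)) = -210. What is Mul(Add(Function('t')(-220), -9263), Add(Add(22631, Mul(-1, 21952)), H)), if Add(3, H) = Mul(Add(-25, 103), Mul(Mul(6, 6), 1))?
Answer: -32180837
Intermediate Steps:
Function('t')(P) = Rational(105, 4) (Function('t')(P) = Mul(Rational(-1, 8), -210) = Rational(105, 4))
H = 2805 (H = Add(-3, Mul(Add(-25, 103), Mul(Mul(6, 6), 1))) = Add(-3, Mul(78, Mul(36, 1))) = Add(-3, Mul(78, 36)) = Add(-3, 2808) = 2805)
Mul(Add(Function('t')(-220), -9263), Add(Add(22631, Mul(-1, 21952)), H)) = Mul(Add(Rational(105, 4), -9263), Add(Add(22631, Mul(-1, 21952)), 2805)) = Mul(Rational(-36947, 4), Add(Add(22631, -21952), 2805)) = Mul(Rational(-36947, 4), Add(679, 2805)) = Mul(Rational(-36947, 4), 3484) = -32180837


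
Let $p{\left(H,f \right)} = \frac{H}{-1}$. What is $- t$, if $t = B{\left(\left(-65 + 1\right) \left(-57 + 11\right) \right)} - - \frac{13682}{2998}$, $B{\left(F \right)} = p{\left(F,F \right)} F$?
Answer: $\frac{12992030023}{1499} \approx 8.6671 \cdot 10^{6}$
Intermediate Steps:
$p{\left(H,f \right)} = - H$ ($p{\left(H,f \right)} = H \left(-1\right) = - H$)
$B{\left(F \right)} = - F^{2}$ ($B{\left(F \right)} = - F F = - F^{2}$)
$t = - \frac{12992030023}{1499}$ ($t = - \left(\left(-65 + 1\right) \left(-57 + 11\right)\right)^{2} - - \frac{13682}{2998} = - \left(\left(-64\right) \left(-46\right)\right)^{2} - \left(-13682\right) \frac{1}{2998} = - 2944^{2} - - \frac{6841}{1499} = \left(-1\right) 8667136 + \frac{6841}{1499} = -8667136 + \frac{6841}{1499} = - \frac{12992030023}{1499} \approx -8.6671 \cdot 10^{6}$)
$- t = \left(-1\right) \left(- \frac{12992030023}{1499}\right) = \frac{12992030023}{1499}$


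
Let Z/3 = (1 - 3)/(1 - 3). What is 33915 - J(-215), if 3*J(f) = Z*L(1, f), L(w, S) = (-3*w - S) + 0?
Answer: 33703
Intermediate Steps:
L(w, S) = -S - 3*w (L(w, S) = (-S - 3*w) + 0 = -S - 3*w)
Z = 3 (Z = 3*((1 - 3)/(1 - 3)) = 3*(-2/(-2)) = 3*(-2*(-½)) = 3*1 = 3)
J(f) = -3 - f (J(f) = (3*(-f - 3*1))/3 = (3*(-f - 3))/3 = (3*(-3 - f))/3 = (-9 - 3*f)/3 = -3 - f)
33915 - J(-215) = 33915 - (-3 - 1*(-215)) = 33915 - (-3 + 215) = 33915 - 1*212 = 33915 - 212 = 33703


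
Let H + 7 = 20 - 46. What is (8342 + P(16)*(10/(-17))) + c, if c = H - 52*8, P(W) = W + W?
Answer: 133861/17 ≈ 7874.2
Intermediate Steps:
P(W) = 2*W
H = -33 (H = -7 + (20 - 46) = -7 - 26 = -33)
c = -449 (c = -33 - 52*8 = -33 - 416 = -449)
(8342 + P(16)*(10/(-17))) + c = (8342 + (2*16)*(10/(-17))) - 449 = (8342 + 32*(10*(-1/17))) - 449 = (8342 + 32*(-10/17)) - 449 = (8342 - 320/17) - 449 = 141494/17 - 449 = 133861/17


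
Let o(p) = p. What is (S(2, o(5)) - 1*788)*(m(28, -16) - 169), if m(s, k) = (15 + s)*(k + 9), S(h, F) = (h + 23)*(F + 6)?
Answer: 241110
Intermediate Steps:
S(h, F) = (6 + F)*(23 + h) (S(h, F) = (23 + h)*(6 + F) = (6 + F)*(23 + h))
m(s, k) = (9 + k)*(15 + s) (m(s, k) = (15 + s)*(9 + k) = (9 + k)*(15 + s))
(S(2, o(5)) - 1*788)*(m(28, -16) - 169) = ((138 + 6*2 + 23*5 + 5*2) - 1*788)*((135 + 9*28 + 15*(-16) - 16*28) - 169) = ((138 + 12 + 115 + 10) - 788)*((135 + 252 - 240 - 448) - 169) = (275 - 788)*(-301 - 169) = -513*(-470) = 241110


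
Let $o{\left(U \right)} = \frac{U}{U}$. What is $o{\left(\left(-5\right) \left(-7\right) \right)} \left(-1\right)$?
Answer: $-1$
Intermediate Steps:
$o{\left(U \right)} = 1$
$o{\left(\left(-5\right) \left(-7\right) \right)} \left(-1\right) = 1 \left(-1\right) = -1$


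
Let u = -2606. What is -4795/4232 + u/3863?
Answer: -29551677/16348216 ≈ -1.8076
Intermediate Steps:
-4795/4232 + u/3863 = -4795/4232 - 2606/3863 = -29551677/16348216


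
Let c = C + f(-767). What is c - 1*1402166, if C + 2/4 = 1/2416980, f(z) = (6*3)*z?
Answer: -3422377213049/2416980 ≈ -1.4160e+6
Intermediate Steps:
f(z) = 18*z
C = -1208489/2416980 (C = -1/2 + 1/2416980 = -1208489/2416980 ≈ -0.50000)
c = -33370034369/2416980 (c = -1208489/2416980 + 18*(-767) = -1208489/2416980 - 13806 = -33370034369/2416980 ≈ -13807.)
c - 1*1402166 = -33370034369/2416980 - 1*1402166 = -33370034369/2416980 - 1402166 = -3422377213049/2416980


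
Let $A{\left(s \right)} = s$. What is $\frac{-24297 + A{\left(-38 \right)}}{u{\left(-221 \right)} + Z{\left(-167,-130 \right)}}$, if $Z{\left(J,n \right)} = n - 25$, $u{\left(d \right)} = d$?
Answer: $\frac{24335}{376} \approx 64.721$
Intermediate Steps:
$Z{\left(J,n \right)} = -25 + n$
$\frac{-24297 + A{\left(-38 \right)}}{u{\left(-221 \right)} + Z{\left(-167,-130 \right)}} = \frac{-24297 - 38}{-221 - 155} = - \frac{24335}{-221 - 155} = - \frac{24335}{-376} = \left(-24335\right) \left(- \frac{1}{376}\right) = \frac{24335}{376}$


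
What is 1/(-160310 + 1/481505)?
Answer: -481505/77190066549 ≈ -6.2379e-6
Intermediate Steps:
1/(-160310 + 1/481505) = 1/(-77190066549/481505) = -481505/77190066549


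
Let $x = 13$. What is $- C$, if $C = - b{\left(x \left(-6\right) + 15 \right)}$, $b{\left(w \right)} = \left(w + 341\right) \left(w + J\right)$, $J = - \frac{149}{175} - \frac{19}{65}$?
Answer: $- \frac{40567706}{2275} \approx -17832.0$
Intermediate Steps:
$J = - \frac{2602}{2275}$ ($J = \left(-149\right) \frac{1}{175} - \frac{19}{65} = - \frac{149}{175} - \frac{19}{65} = - \frac{2602}{2275} \approx -1.1437$)
$b{\left(w \right)} = \left(341 + w\right) \left(- \frac{2602}{2275} + w\right)$ ($b{\left(w \right)} = \left(w + 341\right) \left(w - \frac{2602}{2275}\right) = \left(341 + w\right) \left(- \frac{2602}{2275} + w\right)$)
$C = \frac{40567706}{2275}$ ($C = - (- \frac{887282}{2275} + \left(13 \left(-6\right) + 15\right)^{2} + \frac{773173 \left(13 \left(-6\right) + 15\right)}{2275}) = - (- \frac{887282}{2275} + \left(-78 + 15\right)^{2} + \frac{773173 \left(-78 + 15\right)}{2275}) = - (- \frac{887282}{2275} + \left(-63\right)^{2} + \frac{773173}{2275} \left(-63\right)) = - (- \frac{887282}{2275} + 3969 - \frac{6958557}{325}) = \left(-1\right) \left(- \frac{40567706}{2275}\right) = \frac{40567706}{2275} \approx 17832.0$)
$- C = \left(-1\right) \frac{40567706}{2275} = - \frac{40567706}{2275}$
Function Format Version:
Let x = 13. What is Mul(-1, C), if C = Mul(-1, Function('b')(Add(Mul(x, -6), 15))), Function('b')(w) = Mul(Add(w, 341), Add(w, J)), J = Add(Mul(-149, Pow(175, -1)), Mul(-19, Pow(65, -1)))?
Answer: Rational(-40567706, 2275) ≈ -17832.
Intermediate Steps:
J = Rational(-2602, 2275) (J = Add(Mul(-149, Rational(1, 175)), Mul(-19, Rational(1, 65))) = Add(Rational(-149, 175), Rational(-19, 65)) = Rational(-2602, 2275) ≈ -1.1437)
Function('b')(w) = Mul(Add(341, w), Add(Rational(-2602, 2275), w)) (Function('b')(w) = Mul(Add(w, 341), Add(w, Rational(-2602, 2275))) = Mul(Add(341, w), Add(Rational(-2602, 2275), w)))
C = Rational(40567706, 2275) (C = Mul(-1, Add(Rational(-887282, 2275), Pow(Add(Mul(13, -6), 15), 2), Mul(Rational(773173, 2275), Add(Mul(13, -6), 15)))) = Mul(-1, Add(Rational(-887282, 2275), Pow(Add(-78, 15), 2), Mul(Rational(773173, 2275), Add(-78, 15)))) = Mul(-1, Add(Rational(-887282, 2275), Pow(-63, 2), Mul(Rational(773173, 2275), -63))) = Mul(-1, Add(Rational(-887282, 2275), 3969, Rational(-6958557, 325))) = Mul(-1, Rational(-40567706, 2275)) = Rational(40567706, 2275) ≈ 17832.)
Mul(-1, C) = Mul(-1, Rational(40567706, 2275)) = Rational(-40567706, 2275)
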